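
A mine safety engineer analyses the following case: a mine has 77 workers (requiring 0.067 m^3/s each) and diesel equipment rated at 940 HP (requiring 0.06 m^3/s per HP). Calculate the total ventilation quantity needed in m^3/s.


61.559 m^3/s

Airflow for workers:
Q_people = 77 * 0.067 = 5.159 m^3/s
Airflow for diesel equipment:
Q_diesel = 940 * 0.06 = 56.4 m^3/s
Total ventilation:
Q_total = 5.159 + 56.4
= 61.559 m^3/s


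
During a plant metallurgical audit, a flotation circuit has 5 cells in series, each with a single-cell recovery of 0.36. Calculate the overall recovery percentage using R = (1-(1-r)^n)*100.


89.2626%

Complement of single-cell recovery:
1 - r = 1 - 0.36 = 0.64
Raise to power n:
(1 - r)^5 = 0.64^5 = 0.1073741824
Overall recovery:
R = (1 - 0.1073741824) * 100
= 89.2626%


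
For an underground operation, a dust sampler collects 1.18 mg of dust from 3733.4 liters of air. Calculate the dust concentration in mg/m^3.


0.3161 mg/m^3

Convert liters to m^3: 1 m^3 = 1000 L
Concentration = mass / volume * 1000
= 1.18 / 3733.4 * 1000
= 0.0003160657845 * 1000
= 0.3161 mg/m^3


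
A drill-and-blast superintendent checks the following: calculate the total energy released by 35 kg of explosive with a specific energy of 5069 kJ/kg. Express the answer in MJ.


Energy = mass * specific_energy / 1000
= 35 * 5069 / 1000
= 177415 / 1000
= 177.415 MJ

177.415 MJ


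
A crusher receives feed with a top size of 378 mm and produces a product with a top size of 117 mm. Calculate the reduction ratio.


Reduction ratio = feed size / product size
= 378 / 117
= 3.2308

3.2308


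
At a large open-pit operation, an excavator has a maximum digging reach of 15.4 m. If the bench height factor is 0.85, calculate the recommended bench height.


13.09 m

Bench height = reach * factor
= 15.4 * 0.85
= 13.09 m


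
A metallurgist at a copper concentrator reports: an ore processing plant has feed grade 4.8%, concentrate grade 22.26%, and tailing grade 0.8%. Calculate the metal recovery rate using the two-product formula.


Using the two-product formula:
R = 100 * c * (f - t) / (f * (c - t))
Numerator = 100 * 22.26 * (4.8 - 0.8)
= 100 * 22.26 * 4.0
= 8904.0
Denominator = 4.8 * (22.26 - 0.8)
= 4.8 * 21.46
= 103.008
R = 8904.0 / 103.008
= 86.4399%

86.4399%


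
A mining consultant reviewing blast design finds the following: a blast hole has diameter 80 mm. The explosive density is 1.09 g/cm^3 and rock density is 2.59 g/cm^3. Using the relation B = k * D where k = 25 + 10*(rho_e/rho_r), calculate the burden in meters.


First, compute k:
rho_e / rho_r = 1.09 / 2.59 = 0.4208494208
k = 25 + 10 * 0.4208494208 = 29.20849421
Then, compute burden:
B = k * D / 1000 = 29.20849421 * 80 / 1000
= 2336.679537 / 1000
= 2.3367 m

2.3367 m


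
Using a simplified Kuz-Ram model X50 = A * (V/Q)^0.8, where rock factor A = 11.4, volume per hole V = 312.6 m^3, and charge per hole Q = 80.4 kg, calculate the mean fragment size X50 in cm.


Compute V/Q:
V/Q = 312.6 / 80.4 = 3.888059701
Raise to the power 0.8:
(V/Q)^0.8 = 3.888059701^0.8 = 2.963373139
Multiply by A:
X50 = 11.4 * 2.963373139
= 33.7825 cm

33.7825 cm


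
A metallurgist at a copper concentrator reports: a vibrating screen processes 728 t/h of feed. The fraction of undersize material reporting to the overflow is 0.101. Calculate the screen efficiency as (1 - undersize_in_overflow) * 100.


89.9%

Screen efficiency = (1 - fraction of undersize in overflow) * 100
= (1 - 0.101) * 100
= 0.899 * 100
= 89.9%


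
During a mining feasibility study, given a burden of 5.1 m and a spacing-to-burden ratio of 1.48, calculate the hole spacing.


Spacing = burden * ratio
= 5.1 * 1.48
= 7.548 m

7.548 m


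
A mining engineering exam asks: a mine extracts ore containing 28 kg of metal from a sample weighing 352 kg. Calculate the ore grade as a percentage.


Ore grade = (metal mass / ore mass) * 100
= (28 / 352) * 100
= 0.07954545455 * 100
= 7.9545%

7.9545%


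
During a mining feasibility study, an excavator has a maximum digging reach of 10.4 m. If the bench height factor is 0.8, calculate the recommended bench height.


Bench height = reach * factor
= 10.4 * 0.8
= 8.32 m

8.32 m


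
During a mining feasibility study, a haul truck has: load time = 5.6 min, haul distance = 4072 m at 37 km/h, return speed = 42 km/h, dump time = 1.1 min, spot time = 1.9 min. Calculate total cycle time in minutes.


Convert haul speed to m/min: 37 * 1000/60 = 616.6666667 m/min
Haul time = 4072 / 616.6666667 = 6.603243243 min
Convert return speed to m/min: 42 * 1000/60 = 700 m/min
Return time = 4072 / 700 = 5.817142857 min
Total cycle time:
= 5.6 + 6.603243243 + 1.1 + 5.817142857 + 1.9
= 21.0204 min

21.0204 min


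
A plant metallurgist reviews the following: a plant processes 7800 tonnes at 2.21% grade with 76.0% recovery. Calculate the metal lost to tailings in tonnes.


Total metal in feed:
= 7800 * 2.21 / 100 = 172.38 tonnes
Metal recovered:
= 172.38 * 76.0 / 100 = 131.0088 tonnes
Metal lost to tailings:
= 172.38 - 131.0088
= 41.3712 tonnes

41.3712 tonnes


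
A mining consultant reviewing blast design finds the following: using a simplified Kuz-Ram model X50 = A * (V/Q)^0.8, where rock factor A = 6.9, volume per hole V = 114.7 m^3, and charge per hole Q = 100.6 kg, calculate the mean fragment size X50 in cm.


Compute V/Q:
V/Q = 114.7 / 100.6 = 1.140159046
Raise to the power 0.8:
(V/Q)^0.8 = 1.140159046^0.8 = 1.110637543
Multiply by A:
X50 = 6.9 * 1.110637543
= 7.6634 cm

7.6634 cm


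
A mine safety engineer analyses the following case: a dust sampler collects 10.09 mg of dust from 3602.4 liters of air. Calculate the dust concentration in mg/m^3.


2.8009 mg/m^3

Convert liters to m^3: 1 m^3 = 1000 L
Concentration = mass / volume * 1000
= 10.09 / 3602.4 * 1000
= 0.002800910504 * 1000
= 2.8009 mg/m^3


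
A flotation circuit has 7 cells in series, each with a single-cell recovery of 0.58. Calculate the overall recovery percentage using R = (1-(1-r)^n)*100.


Complement of single-cell recovery:
1 - r = 1 - 0.58 = 0.42
Raise to power n:
(1 - r)^7 = 0.42^7 = 0.002305393332
Overall recovery:
R = (1 - 0.002305393332) * 100
= 99.7695%

99.7695%


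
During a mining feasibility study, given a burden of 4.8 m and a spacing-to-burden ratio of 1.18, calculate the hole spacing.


5.664 m

Spacing = burden * ratio
= 4.8 * 1.18
= 5.664 m


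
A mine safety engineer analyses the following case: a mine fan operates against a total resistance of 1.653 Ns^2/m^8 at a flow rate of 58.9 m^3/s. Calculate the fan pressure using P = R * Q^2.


5734.6041 Pa

Compute Q^2:
Q^2 = 58.9^2 = 3469.21
Compute pressure:
P = R * Q^2 = 1.653 * 3469.21
= 5734.6041 Pa


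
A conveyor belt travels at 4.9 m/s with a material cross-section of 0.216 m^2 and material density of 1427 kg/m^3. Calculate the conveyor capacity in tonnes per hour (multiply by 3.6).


5437.2125 t/h

Volumetric flow = speed * area
= 4.9 * 0.216 = 1.0584 m^3/s
Mass flow = volumetric * density
= 1.0584 * 1427 = 1510.3368 kg/s
Convert to t/h: multiply by 3.6
Capacity = 1510.3368 * 3.6
= 5437.2125 t/h


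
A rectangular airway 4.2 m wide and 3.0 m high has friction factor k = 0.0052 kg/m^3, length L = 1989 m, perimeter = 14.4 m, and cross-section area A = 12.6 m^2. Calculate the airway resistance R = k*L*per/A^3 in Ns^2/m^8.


0.0745 Ns^2/m^8

Compute the numerator:
k * L * per = 0.0052 * 1989 * 14.4
= 148.93632
Compute the denominator:
A^3 = 12.6^3 = 2000.376
Resistance:
R = 148.93632 / 2000.376
= 0.0745 Ns^2/m^8


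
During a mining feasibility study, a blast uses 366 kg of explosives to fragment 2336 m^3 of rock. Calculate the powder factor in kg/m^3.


Powder factor = explosive mass / rock volume
= 366 / 2336
= 0.1567 kg/m^3

0.1567 kg/m^3


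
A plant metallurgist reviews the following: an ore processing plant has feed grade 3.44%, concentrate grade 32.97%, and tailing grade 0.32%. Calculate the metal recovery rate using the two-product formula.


Using the two-product formula:
R = 100 * c * (f - t) / (f * (c - t))
Numerator = 100 * 32.97 * (3.44 - 0.32)
= 100 * 32.97 * 3.12
= 10286.64
Denominator = 3.44 * (32.97 - 0.32)
= 3.44 * 32.65
= 112.316
R = 10286.64 / 112.316
= 91.5866%

91.5866%


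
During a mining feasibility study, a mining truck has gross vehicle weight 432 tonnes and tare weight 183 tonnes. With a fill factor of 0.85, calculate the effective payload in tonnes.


Maximum payload = gross - tare
= 432 - 183 = 249 tonnes
Effective payload = max payload * fill factor
= 249 * 0.85
= 211.65 tonnes

211.65 tonnes


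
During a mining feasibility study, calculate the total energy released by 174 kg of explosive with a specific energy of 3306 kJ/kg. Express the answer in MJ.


575.244 MJ

Energy = mass * specific_energy / 1000
= 174 * 3306 / 1000
= 575244 / 1000
= 575.244 MJ


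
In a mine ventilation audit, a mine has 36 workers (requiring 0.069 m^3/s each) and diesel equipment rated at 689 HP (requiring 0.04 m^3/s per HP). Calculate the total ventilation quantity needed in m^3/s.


30.044 m^3/s

Airflow for workers:
Q_people = 36 * 0.069 = 2.484 m^3/s
Airflow for diesel equipment:
Q_diesel = 689 * 0.04 = 27.56 m^3/s
Total ventilation:
Q_total = 2.484 + 27.56
= 30.044 m^3/s


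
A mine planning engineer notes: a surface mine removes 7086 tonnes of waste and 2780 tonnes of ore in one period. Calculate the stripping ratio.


2.5489

Stripping ratio = waste tonnage / ore tonnage
= 7086 / 2780
= 2.5489


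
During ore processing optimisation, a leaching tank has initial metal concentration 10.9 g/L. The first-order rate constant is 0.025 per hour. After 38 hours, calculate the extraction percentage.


61.3259%

Compute the exponent:
-k * t = -0.025 * 38 = -0.95
Remaining concentration:
C = 10.9 * exp(-0.95)
= 10.9 * 0.3867410235
= 4.215477156 g/L
Extracted = 10.9 - 4.215477156 = 6.684522844 g/L
Extraction % = 6.684522844 / 10.9 * 100
= 61.3259%


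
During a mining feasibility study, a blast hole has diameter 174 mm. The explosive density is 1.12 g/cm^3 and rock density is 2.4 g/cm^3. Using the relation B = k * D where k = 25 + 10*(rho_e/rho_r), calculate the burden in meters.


5.162 m

First, compute k:
rho_e / rho_r = 1.12 / 2.4 = 0.4666666667
k = 25 + 10 * 0.4666666667 = 29.66666667
Then, compute burden:
B = k * D / 1000 = 29.66666667 * 174 / 1000
= 5162 / 1000
= 5.162 m


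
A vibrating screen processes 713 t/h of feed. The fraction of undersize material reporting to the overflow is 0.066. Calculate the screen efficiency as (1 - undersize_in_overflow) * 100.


93.4%

Screen efficiency = (1 - fraction of undersize in overflow) * 100
= (1 - 0.066) * 100
= 0.934 * 100
= 93.4%


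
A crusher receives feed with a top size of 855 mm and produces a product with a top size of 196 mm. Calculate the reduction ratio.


4.3622

Reduction ratio = feed size / product size
= 855 / 196
= 4.3622


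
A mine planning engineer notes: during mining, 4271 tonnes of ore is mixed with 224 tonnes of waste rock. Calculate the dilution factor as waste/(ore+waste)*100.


4.9833%

Total material = ore + waste
= 4271 + 224 = 4495 tonnes
Dilution = waste / total * 100
= 224 / 4495 * 100
= 0.04983314794 * 100
= 4.9833%


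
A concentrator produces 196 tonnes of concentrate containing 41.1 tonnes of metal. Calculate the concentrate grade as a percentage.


20.9694%

Grade = (metal in concentrate / concentrate mass) * 100
= (41.1 / 196) * 100
= 0.2096938776 * 100
= 20.9694%


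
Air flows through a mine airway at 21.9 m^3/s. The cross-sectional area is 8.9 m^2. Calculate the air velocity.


Velocity = flow rate / cross-sectional area
= 21.9 / 8.9
= 2.4607 m/s

2.4607 m/s


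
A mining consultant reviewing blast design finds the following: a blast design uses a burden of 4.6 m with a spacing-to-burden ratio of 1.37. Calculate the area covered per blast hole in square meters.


First, find the spacing:
Spacing = burden * ratio = 4.6 * 1.37
= 6.302 m
Then, calculate the area:
Area = burden * spacing = 4.6 * 6.302
= 28.9892 m^2

28.9892 m^2


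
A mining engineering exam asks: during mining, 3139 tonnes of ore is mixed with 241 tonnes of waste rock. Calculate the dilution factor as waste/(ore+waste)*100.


Total material = ore + waste
= 3139 + 241 = 3380 tonnes
Dilution = waste / total * 100
= 241 / 3380 * 100
= 0.07130177515 * 100
= 7.1302%

7.1302%


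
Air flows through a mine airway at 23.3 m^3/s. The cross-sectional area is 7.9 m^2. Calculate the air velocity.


2.9494 m/s

Velocity = flow rate / cross-sectional area
= 23.3 / 7.9
= 2.9494 m/s


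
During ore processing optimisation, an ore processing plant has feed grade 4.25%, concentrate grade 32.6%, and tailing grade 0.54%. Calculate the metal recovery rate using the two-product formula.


Using the two-product formula:
R = 100 * c * (f - t) / (f * (c - t))
Numerator = 100 * 32.6 * (4.25 - 0.54)
= 100 * 32.6 * 3.71
= 12094.6
Denominator = 4.25 * (32.6 - 0.54)
= 4.25 * 32.06
= 136.255
R = 12094.6 / 136.255
= 88.7644%

88.7644%


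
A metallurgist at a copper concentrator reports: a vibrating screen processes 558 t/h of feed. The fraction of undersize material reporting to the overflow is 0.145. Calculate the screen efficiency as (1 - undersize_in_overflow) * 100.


Screen efficiency = (1 - fraction of undersize in overflow) * 100
= (1 - 0.145) * 100
= 0.855 * 100
= 85.5%

85.5%


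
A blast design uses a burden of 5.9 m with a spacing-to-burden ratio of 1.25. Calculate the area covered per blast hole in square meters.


First, find the spacing:
Spacing = burden * ratio = 5.9 * 1.25
= 7.375 m
Then, calculate the area:
Area = burden * spacing = 5.9 * 7.375
= 43.5125 m^2

43.5125 m^2


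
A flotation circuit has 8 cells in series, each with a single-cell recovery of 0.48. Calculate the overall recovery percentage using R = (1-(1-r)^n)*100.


Complement of single-cell recovery:
1 - r = 1 - 0.48 = 0.52
Raise to power n:
(1 - r)^8 = 0.52^8 = 0.005345972853
Overall recovery:
R = (1 - 0.005345972853) * 100
= 99.4654%

99.4654%


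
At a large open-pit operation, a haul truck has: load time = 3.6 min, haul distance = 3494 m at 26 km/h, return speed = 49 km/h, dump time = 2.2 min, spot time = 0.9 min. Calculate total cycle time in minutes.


19.0414 min

Convert haul speed to m/min: 26 * 1000/60 = 433.3333333 m/min
Haul time = 3494 / 433.3333333 = 8.063076923 min
Convert return speed to m/min: 49 * 1000/60 = 816.6666667 m/min
Return time = 3494 / 816.6666667 = 4.278367347 min
Total cycle time:
= 3.6 + 8.063076923 + 2.2 + 4.278367347 + 0.9
= 19.0414 min


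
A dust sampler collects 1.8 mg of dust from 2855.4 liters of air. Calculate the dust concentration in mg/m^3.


Convert liters to m^3: 1 m^3 = 1000 L
Concentration = mass / volume * 1000
= 1.8 / 2855.4 * 1000
= 0.0006303845346 * 1000
= 0.6304 mg/m^3

0.6304 mg/m^3


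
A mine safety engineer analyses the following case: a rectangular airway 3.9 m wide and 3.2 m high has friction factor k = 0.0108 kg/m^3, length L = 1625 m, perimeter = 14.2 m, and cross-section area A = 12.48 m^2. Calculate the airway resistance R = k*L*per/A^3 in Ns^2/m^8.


0.1282 Ns^2/m^8

Compute the numerator:
k * L * per = 0.0108 * 1625 * 14.2
= 249.21
Compute the denominator:
A^3 = 12.48^3 = 1943.764992
Resistance:
R = 249.21 / 1943.764992
= 0.1282 Ns^2/m^8


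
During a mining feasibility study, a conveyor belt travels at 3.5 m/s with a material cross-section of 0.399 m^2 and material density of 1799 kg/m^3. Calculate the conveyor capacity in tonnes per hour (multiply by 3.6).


9044.2926 t/h

Volumetric flow = speed * area
= 3.5 * 0.399 = 1.3965 m^3/s
Mass flow = volumetric * density
= 1.3965 * 1799 = 2512.3035 kg/s
Convert to t/h: multiply by 3.6
Capacity = 2512.3035 * 3.6
= 9044.2926 t/h


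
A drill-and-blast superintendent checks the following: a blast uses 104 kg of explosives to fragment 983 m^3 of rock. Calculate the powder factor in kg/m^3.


Powder factor = explosive mass / rock volume
= 104 / 983
= 0.1058 kg/m^3

0.1058 kg/m^3


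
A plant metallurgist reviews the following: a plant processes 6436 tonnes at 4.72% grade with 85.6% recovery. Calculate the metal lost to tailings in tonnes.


Total metal in feed:
= 6436 * 4.72 / 100 = 303.7792 tonnes
Metal recovered:
= 303.7792 * 85.6 / 100 = 260.0349952 tonnes
Metal lost to tailings:
= 303.7792 - 260.0349952
= 43.7442 tonnes

43.7442 tonnes


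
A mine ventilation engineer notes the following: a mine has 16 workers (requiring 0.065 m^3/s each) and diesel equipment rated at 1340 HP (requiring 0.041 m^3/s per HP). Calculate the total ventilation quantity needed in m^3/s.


Airflow for workers:
Q_people = 16 * 0.065 = 1.04 m^3/s
Airflow for diesel equipment:
Q_diesel = 1340 * 0.041 = 54.94 m^3/s
Total ventilation:
Q_total = 1.04 + 54.94
= 55.98 m^3/s

55.98 m^3/s


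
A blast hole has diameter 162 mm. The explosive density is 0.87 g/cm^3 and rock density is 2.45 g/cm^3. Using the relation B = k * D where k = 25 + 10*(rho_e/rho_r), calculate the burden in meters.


First, compute k:
rho_e / rho_r = 0.87 / 2.45 = 0.3551020408
k = 25 + 10 * 0.3551020408 = 28.55102041
Then, compute burden:
B = k * D / 1000 = 28.55102041 * 162 / 1000
= 4625.265306 / 1000
= 4.6253 m

4.6253 m


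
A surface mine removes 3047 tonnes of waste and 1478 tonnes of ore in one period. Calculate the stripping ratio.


2.0616

Stripping ratio = waste tonnage / ore tonnage
= 3047 / 1478
= 2.0616


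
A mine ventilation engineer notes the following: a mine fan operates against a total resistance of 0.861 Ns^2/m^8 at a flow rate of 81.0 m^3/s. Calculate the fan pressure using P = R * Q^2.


Compute Q^2:
Q^2 = 81.0^2 = 6561.0
Compute pressure:
P = R * Q^2 = 0.861 * 6561.0
= 5649.021 Pa

5649.021 Pa


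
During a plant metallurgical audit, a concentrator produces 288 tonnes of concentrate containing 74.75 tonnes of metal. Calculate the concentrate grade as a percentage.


25.9549%

Grade = (metal in concentrate / concentrate mass) * 100
= (74.75 / 288) * 100
= 0.2595486111 * 100
= 25.9549%


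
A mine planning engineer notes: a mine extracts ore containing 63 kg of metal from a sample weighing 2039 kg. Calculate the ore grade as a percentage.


3.0897%

Ore grade = (metal mass / ore mass) * 100
= (63 / 2039) * 100
= 0.03089749877 * 100
= 3.0897%


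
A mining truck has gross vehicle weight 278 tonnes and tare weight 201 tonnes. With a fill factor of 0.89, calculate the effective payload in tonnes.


Maximum payload = gross - tare
= 278 - 201 = 77 tonnes
Effective payload = max payload * fill factor
= 77 * 0.89
= 68.53 tonnes

68.53 tonnes


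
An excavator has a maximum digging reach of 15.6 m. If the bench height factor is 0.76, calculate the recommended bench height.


Bench height = reach * factor
= 15.6 * 0.76
= 11.856 m

11.856 m


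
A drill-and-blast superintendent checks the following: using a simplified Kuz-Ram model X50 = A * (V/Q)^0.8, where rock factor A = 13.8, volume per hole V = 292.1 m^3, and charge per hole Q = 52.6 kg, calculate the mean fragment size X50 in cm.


54.3896 cm

Compute V/Q:
V/Q = 292.1 / 52.6 = 5.553231939
Raise to the power 0.8:
(V/Q)^0.8 = 5.553231939^0.8 = 3.941274199
Multiply by A:
X50 = 13.8 * 3.941274199
= 54.3896 cm


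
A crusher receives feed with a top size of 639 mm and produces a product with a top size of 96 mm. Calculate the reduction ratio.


Reduction ratio = feed size / product size
= 639 / 96
= 6.6563

6.6563


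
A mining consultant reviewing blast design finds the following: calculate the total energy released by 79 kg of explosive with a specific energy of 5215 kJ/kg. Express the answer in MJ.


411.985 MJ

Energy = mass * specific_energy / 1000
= 79 * 5215 / 1000
= 411985 / 1000
= 411.985 MJ


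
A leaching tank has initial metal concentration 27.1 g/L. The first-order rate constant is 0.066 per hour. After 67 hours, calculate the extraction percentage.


Compute the exponent:
-k * t = -0.066 * 67 = -4.422
Remaining concentration:
C = 27.1 * exp(-4.422)
= 27.1 * 0.01201018787
= 0.3254760913 g/L
Extracted = 27.1 - 0.3254760913 = 26.77452391 g/L
Extraction % = 26.77452391 / 27.1 * 100
= 98.799%

98.799%


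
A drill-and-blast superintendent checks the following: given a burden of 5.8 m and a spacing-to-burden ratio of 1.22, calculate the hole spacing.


Spacing = burden * ratio
= 5.8 * 1.22
= 7.076 m

7.076 m


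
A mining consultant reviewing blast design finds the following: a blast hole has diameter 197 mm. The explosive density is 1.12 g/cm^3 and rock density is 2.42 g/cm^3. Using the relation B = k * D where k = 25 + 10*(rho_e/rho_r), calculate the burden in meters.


First, compute k:
rho_e / rho_r = 1.12 / 2.42 = 0.4628099174
k = 25 + 10 * 0.4628099174 = 29.62809917
Then, compute burden:
B = k * D / 1000 = 29.62809917 * 197 / 1000
= 5836.735537 / 1000
= 5.8367 m

5.8367 m


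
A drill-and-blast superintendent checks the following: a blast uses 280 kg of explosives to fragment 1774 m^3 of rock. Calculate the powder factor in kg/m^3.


Powder factor = explosive mass / rock volume
= 280 / 1774
= 0.1578 kg/m^3

0.1578 kg/m^3


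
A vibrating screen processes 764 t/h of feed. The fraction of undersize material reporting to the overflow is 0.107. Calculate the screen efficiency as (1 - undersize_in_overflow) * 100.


89.3%

Screen efficiency = (1 - fraction of undersize in overflow) * 100
= (1 - 0.107) * 100
= 0.893 * 100
= 89.3%


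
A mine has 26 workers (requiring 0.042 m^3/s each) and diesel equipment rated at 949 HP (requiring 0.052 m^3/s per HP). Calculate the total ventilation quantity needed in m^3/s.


Airflow for workers:
Q_people = 26 * 0.042 = 1.092 m^3/s
Airflow for diesel equipment:
Q_diesel = 949 * 0.052 = 49.348 m^3/s
Total ventilation:
Q_total = 1.092 + 49.348
= 50.44 m^3/s

50.44 m^3/s


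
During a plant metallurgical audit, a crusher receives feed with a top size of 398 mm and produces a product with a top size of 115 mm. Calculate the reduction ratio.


3.4609

Reduction ratio = feed size / product size
= 398 / 115
= 3.4609


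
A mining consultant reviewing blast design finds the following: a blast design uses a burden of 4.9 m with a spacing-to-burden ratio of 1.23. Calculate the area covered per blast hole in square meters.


29.5323 m^2

First, find the spacing:
Spacing = burden * ratio = 4.9 * 1.23
= 6.027 m
Then, calculate the area:
Area = burden * spacing = 4.9 * 6.027
= 29.5323 m^2


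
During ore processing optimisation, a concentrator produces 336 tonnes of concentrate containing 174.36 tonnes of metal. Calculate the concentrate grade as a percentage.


51.8929%

Grade = (metal in concentrate / concentrate mass) * 100
= (174.36 / 336) * 100
= 0.5189285714 * 100
= 51.8929%


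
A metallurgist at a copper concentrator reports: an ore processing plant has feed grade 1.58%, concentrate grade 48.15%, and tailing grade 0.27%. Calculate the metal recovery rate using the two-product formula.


Using the two-product formula:
R = 100 * c * (f - t) / (f * (c - t))
Numerator = 100 * 48.15 * (1.58 - 0.27)
= 100 * 48.15 * 1.31
= 6307.65
Denominator = 1.58 * (48.15 - 0.27)
= 1.58 * 47.88
= 75.6504
R = 6307.65 / 75.6504
= 83.3789%

83.3789%


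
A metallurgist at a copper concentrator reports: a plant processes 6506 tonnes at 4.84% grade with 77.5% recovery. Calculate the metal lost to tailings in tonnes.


Total metal in feed:
= 6506 * 4.84 / 100 = 314.8904 tonnes
Metal recovered:
= 314.8904 * 77.5 / 100 = 244.04006 tonnes
Metal lost to tailings:
= 314.8904 - 244.04006
= 70.8503 tonnes

70.8503 tonnes


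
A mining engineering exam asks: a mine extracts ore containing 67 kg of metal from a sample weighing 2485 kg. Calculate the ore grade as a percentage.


2.6962%

Ore grade = (metal mass / ore mass) * 100
= (67 / 2485) * 100
= 0.02696177062 * 100
= 2.6962%


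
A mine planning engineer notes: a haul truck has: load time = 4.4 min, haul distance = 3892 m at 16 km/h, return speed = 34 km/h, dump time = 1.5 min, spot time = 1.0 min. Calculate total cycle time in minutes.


Convert haul speed to m/min: 16 * 1000/60 = 266.6666667 m/min
Haul time = 3892 / 266.6666667 = 14.595 min
Convert return speed to m/min: 34 * 1000/60 = 566.6666667 m/min
Return time = 3892 / 566.6666667 = 6.868235294 min
Total cycle time:
= 4.4 + 14.595 + 1.5 + 6.868235294 + 1.0
= 28.3632 min

28.3632 min


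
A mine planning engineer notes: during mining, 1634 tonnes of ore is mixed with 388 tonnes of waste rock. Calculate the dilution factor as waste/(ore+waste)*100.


Total material = ore + waste
= 1634 + 388 = 2022 tonnes
Dilution = waste / total * 100
= 388 / 2022 * 100
= 0.1918892186 * 100
= 19.1889%

19.1889%


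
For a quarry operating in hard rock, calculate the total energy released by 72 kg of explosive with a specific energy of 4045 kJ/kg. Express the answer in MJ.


Energy = mass * specific_energy / 1000
= 72 * 4045 / 1000
= 291240 / 1000
= 291.24 MJ

291.24 MJ


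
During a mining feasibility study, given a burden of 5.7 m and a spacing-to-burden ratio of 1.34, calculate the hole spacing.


7.638 m

Spacing = burden * ratio
= 5.7 * 1.34
= 7.638 m


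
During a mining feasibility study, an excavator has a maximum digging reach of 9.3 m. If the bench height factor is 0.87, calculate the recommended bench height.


8.091 m

Bench height = reach * factor
= 9.3 * 0.87
= 8.091 m


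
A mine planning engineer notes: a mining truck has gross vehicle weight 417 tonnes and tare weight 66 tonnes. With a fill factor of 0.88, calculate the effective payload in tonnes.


308.88 tonnes

Maximum payload = gross - tare
= 417 - 66 = 351 tonnes
Effective payload = max payload * fill factor
= 351 * 0.88
= 308.88 tonnes


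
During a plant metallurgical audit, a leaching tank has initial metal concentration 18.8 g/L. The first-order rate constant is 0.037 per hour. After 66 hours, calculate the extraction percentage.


91.3013%

Compute the exponent:
-k * t = -0.037 * 66 = -2.442
Remaining concentration:
C = 18.8 * exp(-2.442)
= 18.8 * 0.08698670396
= 1.635350035 g/L
Extracted = 18.8 - 1.635350035 = 17.16464997 g/L
Extraction % = 17.16464997 / 18.8 * 100
= 91.3013%


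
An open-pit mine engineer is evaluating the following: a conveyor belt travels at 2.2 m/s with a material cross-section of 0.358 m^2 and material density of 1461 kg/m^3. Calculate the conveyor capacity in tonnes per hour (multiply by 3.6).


4142.461 t/h

Volumetric flow = speed * area
= 2.2 * 0.358 = 0.7876 m^3/s
Mass flow = volumetric * density
= 0.7876 * 1461 = 1150.6836 kg/s
Convert to t/h: multiply by 3.6
Capacity = 1150.6836 * 3.6
= 4142.461 t/h


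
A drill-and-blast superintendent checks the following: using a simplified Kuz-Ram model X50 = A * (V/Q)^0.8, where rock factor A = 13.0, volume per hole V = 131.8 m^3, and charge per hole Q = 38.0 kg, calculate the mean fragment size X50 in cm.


35.16 cm

Compute V/Q:
V/Q = 131.8 / 38.0 = 3.468421053
Raise to the power 0.8:
(V/Q)^0.8 = 3.468421053^0.8 = 2.704614991
Multiply by A:
X50 = 13.0 * 2.704614991
= 35.16 cm


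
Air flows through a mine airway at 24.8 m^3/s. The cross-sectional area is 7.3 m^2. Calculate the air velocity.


Velocity = flow rate / cross-sectional area
= 24.8 / 7.3
= 3.3973 m/s

3.3973 m/s


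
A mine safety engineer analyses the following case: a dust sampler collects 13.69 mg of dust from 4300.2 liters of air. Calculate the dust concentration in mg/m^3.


3.1836 mg/m^3

Convert liters to m^3: 1 m^3 = 1000 L
Concentration = mass / volume * 1000
= 13.69 / 4300.2 * 1000
= 0.003183572857 * 1000
= 3.1836 mg/m^3


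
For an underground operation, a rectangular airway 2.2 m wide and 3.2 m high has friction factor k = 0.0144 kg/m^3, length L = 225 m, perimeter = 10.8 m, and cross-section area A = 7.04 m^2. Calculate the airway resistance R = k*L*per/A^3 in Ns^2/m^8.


Compute the numerator:
k * L * per = 0.0144 * 225 * 10.8
= 34.992
Compute the denominator:
A^3 = 7.04^3 = 348.913664
Resistance:
R = 34.992 / 348.913664
= 0.1003 Ns^2/m^8

0.1003 Ns^2/m^8


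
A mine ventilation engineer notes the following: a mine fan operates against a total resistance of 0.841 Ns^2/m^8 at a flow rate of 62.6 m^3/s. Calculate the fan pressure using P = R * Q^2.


Compute Q^2:
Q^2 = 62.6^2 = 3918.76
Compute pressure:
P = R * Q^2 = 0.841 * 3918.76
= 3295.6772 Pa

3295.6772 Pa


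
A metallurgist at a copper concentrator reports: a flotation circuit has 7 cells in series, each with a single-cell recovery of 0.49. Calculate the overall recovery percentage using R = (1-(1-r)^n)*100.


99.1026%

Complement of single-cell recovery:
1 - r = 1 - 0.49 = 0.51
Raise to power n:
(1 - r)^7 = 0.51^7 = 0.008974106779
Overall recovery:
R = (1 - 0.008974106779) * 100
= 99.1026%


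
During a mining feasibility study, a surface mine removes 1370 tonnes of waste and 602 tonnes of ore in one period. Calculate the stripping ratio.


2.2757

Stripping ratio = waste tonnage / ore tonnage
= 1370 / 602
= 2.2757


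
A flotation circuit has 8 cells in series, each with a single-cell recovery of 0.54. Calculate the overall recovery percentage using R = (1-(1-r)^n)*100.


99.7995%

Complement of single-cell recovery:
1 - r = 1 - 0.54 = 0.46
Raise to power n:
(1 - r)^8 = 0.46^8 = 0.002004761223
Overall recovery:
R = (1 - 0.002004761223) * 100
= 99.7995%


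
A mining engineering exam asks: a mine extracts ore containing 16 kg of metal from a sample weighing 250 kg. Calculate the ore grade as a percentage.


Ore grade = (metal mass / ore mass) * 100
= (16 / 250) * 100
= 0.064 * 100
= 6.4%

6.4%


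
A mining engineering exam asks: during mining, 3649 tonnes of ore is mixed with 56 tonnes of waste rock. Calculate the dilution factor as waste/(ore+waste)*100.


1.5115%

Total material = ore + waste
= 3649 + 56 = 3705 tonnes
Dilution = waste / total * 100
= 56 / 3705 * 100
= 0.01511470985 * 100
= 1.5115%


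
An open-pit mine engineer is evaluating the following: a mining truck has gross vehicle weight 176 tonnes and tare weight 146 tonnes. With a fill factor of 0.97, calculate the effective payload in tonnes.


Maximum payload = gross - tare
= 176 - 146 = 30 tonnes
Effective payload = max payload * fill factor
= 30 * 0.97
= 29.1 tonnes

29.1 tonnes


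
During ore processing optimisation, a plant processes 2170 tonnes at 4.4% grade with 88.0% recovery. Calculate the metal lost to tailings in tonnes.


Total metal in feed:
= 2170 * 4.4 / 100 = 95.48 tonnes
Metal recovered:
= 95.48 * 88.0 / 100 = 84.0224 tonnes
Metal lost to tailings:
= 95.48 - 84.0224
= 11.4576 tonnes

11.4576 tonnes


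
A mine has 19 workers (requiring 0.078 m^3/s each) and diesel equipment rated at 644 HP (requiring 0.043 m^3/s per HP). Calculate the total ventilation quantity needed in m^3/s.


29.174 m^3/s

Airflow for workers:
Q_people = 19 * 0.078 = 1.482 m^3/s
Airflow for diesel equipment:
Q_diesel = 644 * 0.043 = 27.692 m^3/s
Total ventilation:
Q_total = 1.482 + 27.692
= 29.174 m^3/s


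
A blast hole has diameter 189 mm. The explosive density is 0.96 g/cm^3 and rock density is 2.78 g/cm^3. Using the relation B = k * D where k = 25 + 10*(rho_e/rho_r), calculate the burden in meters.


5.3777 m

First, compute k:
rho_e / rho_r = 0.96 / 2.78 = 0.345323741
k = 25 + 10 * 0.345323741 = 28.45323741
Then, compute burden:
B = k * D / 1000 = 28.45323741 * 189 / 1000
= 5377.661871 / 1000
= 5.3777 m


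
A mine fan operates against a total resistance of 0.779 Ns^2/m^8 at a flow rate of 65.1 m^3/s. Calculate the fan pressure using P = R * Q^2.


3301.4098 Pa

Compute Q^2:
Q^2 = 65.1^2 = 4238.01
Compute pressure:
P = R * Q^2 = 0.779 * 4238.01
= 3301.4098 Pa


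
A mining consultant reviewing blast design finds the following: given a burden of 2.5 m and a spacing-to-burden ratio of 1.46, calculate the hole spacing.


Spacing = burden * ratio
= 2.5 * 1.46
= 3.65 m

3.65 m


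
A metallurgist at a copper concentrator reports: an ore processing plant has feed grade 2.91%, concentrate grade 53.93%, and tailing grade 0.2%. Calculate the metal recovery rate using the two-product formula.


Using the two-product formula:
R = 100 * c * (f - t) / (f * (c - t))
Numerator = 100 * 53.93 * (2.91 - 0.2)
= 100 * 53.93 * 2.71
= 14615.03
Denominator = 2.91 * (53.93 - 0.2)
= 2.91 * 53.73
= 156.3543
R = 14615.03 / 156.3543
= 93.4738%

93.4738%


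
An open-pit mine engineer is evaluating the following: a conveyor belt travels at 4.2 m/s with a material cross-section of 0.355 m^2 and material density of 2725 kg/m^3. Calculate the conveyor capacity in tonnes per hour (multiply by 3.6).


14626.71 t/h

Volumetric flow = speed * area
= 4.2 * 0.355 = 1.491 m^3/s
Mass flow = volumetric * density
= 1.491 * 2725 = 4062.975 kg/s
Convert to t/h: multiply by 3.6
Capacity = 4062.975 * 3.6
= 14626.71 t/h


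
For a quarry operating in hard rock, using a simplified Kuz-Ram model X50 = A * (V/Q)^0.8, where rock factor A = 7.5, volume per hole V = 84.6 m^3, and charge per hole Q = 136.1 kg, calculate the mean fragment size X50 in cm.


5.1271 cm

Compute V/Q:
V/Q = 84.6 / 136.1 = 0.6216017634
Raise to the power 0.8:
(V/Q)^0.8 = 0.6216017634^0.8 = 0.6836121773
Multiply by A:
X50 = 7.5 * 0.6836121773
= 5.1271 cm


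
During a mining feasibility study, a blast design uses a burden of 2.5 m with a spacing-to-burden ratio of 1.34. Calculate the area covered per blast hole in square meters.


8.375 m^2

First, find the spacing:
Spacing = burden * ratio = 2.5 * 1.34
= 3.35 m
Then, calculate the area:
Area = burden * spacing = 2.5 * 3.35
= 8.375 m^2


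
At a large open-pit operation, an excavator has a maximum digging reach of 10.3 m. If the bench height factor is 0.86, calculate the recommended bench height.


Bench height = reach * factor
= 10.3 * 0.86
= 8.858 m

8.858 m


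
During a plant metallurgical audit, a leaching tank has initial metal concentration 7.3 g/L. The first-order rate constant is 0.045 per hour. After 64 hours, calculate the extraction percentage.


Compute the exponent:
-k * t = -0.045 * 64 = -2.88
Remaining concentration:
C = 7.3 * exp(-2.88)
= 7.3 * 0.05613476283
= 0.4097837687 g/L
Extracted = 7.3 - 0.4097837687 = 6.890216231 g/L
Extraction % = 6.890216231 / 7.3 * 100
= 94.3865%

94.3865%


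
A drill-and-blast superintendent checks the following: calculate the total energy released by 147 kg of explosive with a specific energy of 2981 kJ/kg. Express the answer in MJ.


Energy = mass * specific_energy / 1000
= 147 * 2981 / 1000
= 438207 / 1000
= 438.207 MJ

438.207 MJ


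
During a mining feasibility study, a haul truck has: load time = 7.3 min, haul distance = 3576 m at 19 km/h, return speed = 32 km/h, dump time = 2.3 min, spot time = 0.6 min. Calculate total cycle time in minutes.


Convert haul speed to m/min: 19 * 1000/60 = 316.6666667 m/min
Haul time = 3576 / 316.6666667 = 11.29263158 min
Convert return speed to m/min: 32 * 1000/60 = 533.3333333 m/min
Return time = 3576 / 533.3333333 = 6.705 min
Total cycle time:
= 7.3 + 11.29263158 + 2.3 + 6.705 + 0.6
= 28.1976 min

28.1976 min


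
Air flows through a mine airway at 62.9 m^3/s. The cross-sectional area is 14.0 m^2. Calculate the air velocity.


4.4929 m/s

Velocity = flow rate / cross-sectional area
= 62.9 / 14.0
= 4.4929 m/s


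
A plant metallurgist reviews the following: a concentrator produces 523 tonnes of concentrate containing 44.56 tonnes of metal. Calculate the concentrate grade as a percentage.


Grade = (metal in concentrate / concentrate mass) * 100
= (44.56 / 523) * 100
= 0.08520076482 * 100
= 8.5201%

8.5201%


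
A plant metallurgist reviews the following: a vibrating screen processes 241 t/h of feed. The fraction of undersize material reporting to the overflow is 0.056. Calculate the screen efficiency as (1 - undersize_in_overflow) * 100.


94.4%

Screen efficiency = (1 - fraction of undersize in overflow) * 100
= (1 - 0.056) * 100
= 0.944 * 100
= 94.4%


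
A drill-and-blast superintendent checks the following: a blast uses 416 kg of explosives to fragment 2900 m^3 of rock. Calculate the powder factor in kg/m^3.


0.1434 kg/m^3

Powder factor = explosive mass / rock volume
= 416 / 2900
= 0.1434 kg/m^3


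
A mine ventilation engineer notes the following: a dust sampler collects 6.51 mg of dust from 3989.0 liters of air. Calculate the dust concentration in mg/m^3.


Convert liters to m^3: 1 m^3 = 1000 L
Concentration = mass / volume * 1000
= 6.51 / 3989.0 * 1000
= 0.001631987967 * 1000
= 1.632 mg/m^3

1.632 mg/m^3


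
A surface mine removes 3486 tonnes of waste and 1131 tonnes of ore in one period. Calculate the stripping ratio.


3.0822

Stripping ratio = waste tonnage / ore tonnage
= 3486 / 1131
= 3.0822


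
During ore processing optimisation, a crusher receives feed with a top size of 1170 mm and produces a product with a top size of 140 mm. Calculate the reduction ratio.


8.3571

Reduction ratio = feed size / product size
= 1170 / 140
= 8.3571


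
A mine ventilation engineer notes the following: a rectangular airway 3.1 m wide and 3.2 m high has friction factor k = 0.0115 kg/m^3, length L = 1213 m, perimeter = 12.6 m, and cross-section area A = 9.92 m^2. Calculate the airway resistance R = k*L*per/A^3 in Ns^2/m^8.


0.1801 Ns^2/m^8

Compute the numerator:
k * L * per = 0.0115 * 1213 * 12.6
= 175.7637
Compute the denominator:
A^3 = 9.92^3 = 976.191488
Resistance:
R = 175.7637 / 976.191488
= 0.1801 Ns^2/m^8


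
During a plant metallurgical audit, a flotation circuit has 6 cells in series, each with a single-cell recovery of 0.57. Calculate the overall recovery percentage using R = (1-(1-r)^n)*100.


99.3679%

Complement of single-cell recovery:
1 - r = 1 - 0.57 = 0.43
Raise to power n:
(1 - r)^6 = 0.43^6 = 0.006321363049
Overall recovery:
R = (1 - 0.006321363049) * 100
= 99.3679%


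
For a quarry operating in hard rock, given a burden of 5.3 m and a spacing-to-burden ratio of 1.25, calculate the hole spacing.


Spacing = burden * ratio
= 5.3 * 1.25
= 6.625 m

6.625 m


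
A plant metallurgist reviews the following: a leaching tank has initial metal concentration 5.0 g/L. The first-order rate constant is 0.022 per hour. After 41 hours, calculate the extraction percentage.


Compute the exponent:
-k * t = -0.022 * 41 = -0.902
Remaining concentration:
C = 5.0 * exp(-0.902)
= 5.0 * 0.405757333
= 2.028786665 g/L
Extracted = 5.0 - 2.028786665 = 2.971213335 g/L
Extraction % = 2.971213335 / 5.0 * 100
= 59.4243%

59.4243%


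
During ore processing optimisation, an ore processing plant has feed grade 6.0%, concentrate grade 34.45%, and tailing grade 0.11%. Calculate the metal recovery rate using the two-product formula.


98.4811%

Using the two-product formula:
R = 100 * c * (f - t) / (f * (c - t))
Numerator = 100 * 34.45 * (6.0 - 0.11)
= 100 * 34.45 * 5.89
= 20291.05
Denominator = 6.0 * (34.45 - 0.11)
= 6.0 * 34.34
= 206.04
R = 20291.05 / 206.04
= 98.4811%


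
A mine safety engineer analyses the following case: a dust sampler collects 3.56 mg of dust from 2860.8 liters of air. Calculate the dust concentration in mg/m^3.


1.2444 mg/m^3

Convert liters to m^3: 1 m^3 = 1000 L
Concentration = mass / volume * 1000
= 3.56 / 2860.8 * 1000
= 0.001244407159 * 1000
= 1.2444 mg/m^3


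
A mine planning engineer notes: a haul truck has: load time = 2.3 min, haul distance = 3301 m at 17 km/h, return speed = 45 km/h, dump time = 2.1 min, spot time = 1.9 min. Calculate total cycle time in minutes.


Convert haul speed to m/min: 17 * 1000/60 = 283.3333333 m/min
Haul time = 3301 / 283.3333333 = 11.65058824 min
Convert return speed to m/min: 45 * 1000/60 = 750 m/min
Return time = 3301 / 750 = 4.401333333 min
Total cycle time:
= 2.3 + 11.65058824 + 2.1 + 4.401333333 + 1.9
= 22.3519 min

22.3519 min
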